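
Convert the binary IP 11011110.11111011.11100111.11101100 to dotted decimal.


11011110 = 222
11111011 = 251
11100111 = 231
11101100 = 236
IP: 222.251.231.236


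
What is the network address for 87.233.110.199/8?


IP:   01010111.11101001.01101110.11000111
Mask: 11111111.00000000.00000000.00000000
AND operation:
Net:  01010111.00000000.00000000.00000000
Network: 87.0.0.0/8


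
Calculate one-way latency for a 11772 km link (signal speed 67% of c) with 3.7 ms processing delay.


Speed = 0.67 * 3e5 km/s = 201000 km/s
Propagation delay = 11772 / 201000 = 0.0586 s = 58.5672 ms
Processing delay = 3.7 ms
Total one-way latency = 62.2672 ms


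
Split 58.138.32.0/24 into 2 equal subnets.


New prefix = 24 + 1 = 25
Each subnet has 128 addresses
  58.138.32.0/25
  58.138.32.128/25
Subnets: 58.138.32.0/25, 58.138.32.128/25


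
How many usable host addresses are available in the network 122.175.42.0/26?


Host bits = 32 - 26 = 6
Total addresses = 2^6 = 64
Usable = total - 2 (network and broadcast)
Usable hosts: 62


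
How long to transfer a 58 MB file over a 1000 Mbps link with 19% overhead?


Effective throughput = 1000 * (1 - 19/100) = 810 Mbps
File size in Mb = 58 * 8 = 464 Mb
Time = 464 / 810
Time = 0.5728 seconds


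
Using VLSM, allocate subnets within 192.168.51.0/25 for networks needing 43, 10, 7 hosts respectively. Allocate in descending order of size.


43 hosts -> /26 (62 usable): 192.168.51.0/26
10 hosts -> /28 (14 usable): 192.168.51.64/28
7 hosts -> /28 (14 usable): 192.168.51.80/28
Allocation: 192.168.51.0/26 (43 hosts, 62 usable); 192.168.51.64/28 (10 hosts, 14 usable); 192.168.51.80/28 (7 hosts, 14 usable)


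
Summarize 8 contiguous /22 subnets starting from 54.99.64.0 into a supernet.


Original prefix: /22
Number of subnets: 8 = 2^3
New prefix = 22 - 3 = 19
Supernet: 54.99.64.0/19


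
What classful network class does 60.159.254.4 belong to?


First octet: 60
Binary: 00111100
0xxxxxxx -> Class A (1-126)
Class A, default mask 255.0.0.0 (/8)


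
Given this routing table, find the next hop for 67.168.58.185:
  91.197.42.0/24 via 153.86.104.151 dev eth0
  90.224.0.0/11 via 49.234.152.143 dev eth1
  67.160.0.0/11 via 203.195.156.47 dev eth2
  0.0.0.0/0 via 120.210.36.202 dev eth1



Longest prefix match for 67.168.58.185:
  /24 91.197.42.0: no
  /11 90.224.0.0: no
  /11 67.160.0.0: MATCH
  /0 0.0.0.0: MATCH
Selected: next-hop 203.195.156.47 via eth2 (matched /11)


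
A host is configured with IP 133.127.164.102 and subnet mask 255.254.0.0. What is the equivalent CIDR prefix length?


Binary: 11111111.11111110.00000000.00000000
Count leading 1s
Prefix: /15


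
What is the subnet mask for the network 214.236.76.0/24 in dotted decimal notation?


/24 means 24 network bits, 8 host bits
Binary: 11111111111111111111111100000000
Mask: 255.255.255.0


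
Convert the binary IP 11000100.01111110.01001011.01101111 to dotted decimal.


11000100 = 196
01111110 = 126
01001011 = 75
01101111 = 111
IP: 196.126.75.111


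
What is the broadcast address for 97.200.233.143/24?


Network: 97.200.233.0/24
Host bits = 8
Set all host bits to 1:
Broadcast: 97.200.233.255


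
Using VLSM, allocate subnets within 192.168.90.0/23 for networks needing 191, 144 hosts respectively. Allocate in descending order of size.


191 hosts -> /24 (254 usable): 192.168.90.0/24
144 hosts -> /24 (254 usable): 192.168.91.0/24
Allocation: 192.168.90.0/24 (191 hosts, 254 usable); 192.168.91.0/24 (144 hosts, 254 usable)


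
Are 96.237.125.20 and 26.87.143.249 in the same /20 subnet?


Mask: 255.255.240.0
96.237.125.20 AND mask = 96.237.112.0
26.87.143.249 AND mask = 26.87.128.0
No, different subnets (96.237.112.0 vs 26.87.128.0)


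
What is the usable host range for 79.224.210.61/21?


Network: 79.224.208.0
Broadcast: 79.224.215.255
First usable = network + 1
Last usable = broadcast - 1
Range: 79.224.208.1 to 79.224.215.254


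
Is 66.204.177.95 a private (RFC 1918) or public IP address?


RFC 1918 private ranges:
  10.0.0.0/8 (10.0.0.0 - 10.255.255.255)
  172.16.0.0/12 (172.16.0.0 - 172.31.255.255)
  192.168.0.0/16 (192.168.0.0 - 192.168.255.255)
Public (not in any RFC 1918 range)


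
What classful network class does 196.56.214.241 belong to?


First octet: 196
Binary: 11000100
110xxxxx -> Class C (192-223)
Class C, default mask 255.255.255.0 (/24)


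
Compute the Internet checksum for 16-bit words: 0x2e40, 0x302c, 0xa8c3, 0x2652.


Sum all words (with carry folding):
+ 0x2e40 = 0x2e40
+ 0x302c = 0x5e6c
+ 0xa8c3 = 0x0730
+ 0x2652 = 0x2d82
One's complement: ~0x2d82
Checksum = 0xd27d


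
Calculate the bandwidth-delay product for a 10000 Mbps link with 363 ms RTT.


BDP = bandwidth * RTT
= 10000 Mbps * 363 ms
= 10000 * 1e6 * 363 / 1000 bits
= 3630000000 bits
= 453750000 bytes
= 443115.2344 KB
BDP = 3630000000 bits (453750000 bytes)


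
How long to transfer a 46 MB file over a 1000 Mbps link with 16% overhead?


Effective throughput = 1000 * (1 - 16/100) = 840 Mbps
File size in Mb = 46 * 8 = 368 Mb
Time = 368 / 840
Time = 0.4381 seconds


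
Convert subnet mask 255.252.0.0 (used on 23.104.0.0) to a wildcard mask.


Subnet mask: 255.252.0.0
Wildcard = 255.255.255.255 - subnet mask
255 - 255 = 0
255 - 252 = 3
255 - 0 = 255
255 - 0 = 255
Wildcard: 0.3.255.255


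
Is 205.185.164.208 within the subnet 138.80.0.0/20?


Subnet network: 138.80.0.0
Test IP AND mask: 205.185.160.0
No, 205.185.164.208 is not in 138.80.0.0/20


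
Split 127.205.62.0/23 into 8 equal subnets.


New prefix = 23 + 3 = 26
Each subnet has 64 addresses
  127.205.62.0/26
  127.205.62.64/26
  127.205.62.128/26
  127.205.62.192/26
  127.205.63.0/26
  127.205.63.64/26
  127.205.63.128/26
  127.205.63.192/26
Subnets: 127.205.62.0/26, 127.205.62.64/26, 127.205.62.128/26, 127.205.62.192/26, 127.205.63.0/26, 127.205.63.64/26, 127.205.63.128/26, 127.205.63.192/26


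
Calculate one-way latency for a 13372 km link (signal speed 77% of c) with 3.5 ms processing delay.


Speed = 0.77 * 3e5 km/s = 231000 km/s
Propagation delay = 13372 / 231000 = 0.0579 s = 57.8874 ms
Processing delay = 3.5 ms
Total one-way latency = 61.3874 ms


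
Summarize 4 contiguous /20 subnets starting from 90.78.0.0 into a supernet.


Original prefix: /20
Number of subnets: 4 = 2^2
New prefix = 20 - 2 = 18
Supernet: 90.78.0.0/18


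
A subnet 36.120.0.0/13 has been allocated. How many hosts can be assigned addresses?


Host bits = 32 - 13 = 19
Total addresses = 2^19 = 524288
Usable = total - 2 (network and broadcast)
Usable hosts: 524286


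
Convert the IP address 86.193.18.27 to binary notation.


86 = 01010110
193 = 11000001
18 = 00010010
27 = 00011011
Binary: 01010110.11000001.00010010.00011011


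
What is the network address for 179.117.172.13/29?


IP:   10110011.01110101.10101100.00001101
Mask: 11111111.11111111.11111111.11111000
AND operation:
Net:  10110011.01110101.10101100.00001000
Network: 179.117.172.8/29


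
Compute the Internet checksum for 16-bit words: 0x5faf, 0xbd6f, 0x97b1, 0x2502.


Sum all words (with carry folding):
+ 0x5faf = 0x5faf
+ 0xbd6f = 0x1d1f
+ 0x97b1 = 0xb4d0
+ 0x2502 = 0xd9d2
One's complement: ~0xd9d2
Checksum = 0x262d


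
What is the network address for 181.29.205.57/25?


IP:   10110101.00011101.11001101.00111001
Mask: 11111111.11111111.11111111.10000000
AND operation:
Net:  10110101.00011101.11001101.00000000
Network: 181.29.205.0/25


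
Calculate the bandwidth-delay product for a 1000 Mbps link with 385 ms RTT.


BDP = bandwidth * RTT
= 1000 Mbps * 385 ms
= 1000 * 1e6 * 385 / 1000 bits
= 385000000 bits
= 48125000 bytes
= 46997.0703 KB
BDP = 385000000 bits (48125000 bytes)


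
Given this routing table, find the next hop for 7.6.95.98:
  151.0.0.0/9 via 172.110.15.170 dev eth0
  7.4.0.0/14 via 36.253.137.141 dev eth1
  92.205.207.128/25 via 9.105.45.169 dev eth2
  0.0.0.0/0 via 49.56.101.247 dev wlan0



Longest prefix match for 7.6.95.98:
  /9 151.0.0.0: no
  /14 7.4.0.0: MATCH
  /25 92.205.207.128: no
  /0 0.0.0.0: MATCH
Selected: next-hop 36.253.137.141 via eth1 (matched /14)


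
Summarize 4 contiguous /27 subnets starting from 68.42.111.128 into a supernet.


Original prefix: /27
Number of subnets: 4 = 2^2
New prefix = 27 - 2 = 25
Supernet: 68.42.111.128/25


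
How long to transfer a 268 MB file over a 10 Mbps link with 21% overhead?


Effective throughput = 10 * (1 - 21/100) = 7.9 Mbps
File size in Mb = 268 * 8 = 2144 Mb
Time = 2144 / 7.9
Time = 271.3924 seconds


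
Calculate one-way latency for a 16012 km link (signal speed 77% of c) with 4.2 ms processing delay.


Speed = 0.77 * 3e5 km/s = 231000 km/s
Propagation delay = 16012 / 231000 = 0.0693 s = 69.316 ms
Processing delay = 4.2 ms
Total one-way latency = 73.516 ms


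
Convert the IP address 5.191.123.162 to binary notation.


5 = 00000101
191 = 10111111
123 = 01111011
162 = 10100010
Binary: 00000101.10111111.01111011.10100010


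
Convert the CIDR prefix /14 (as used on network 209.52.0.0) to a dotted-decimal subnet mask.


/14 means 14 network bits, 18 host bits
Binary: 11111111111111000000000000000000
Mask: 255.252.0.0


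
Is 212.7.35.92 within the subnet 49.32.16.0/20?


Subnet network: 49.32.16.0
Test IP AND mask: 212.7.32.0
No, 212.7.35.92 is not in 49.32.16.0/20


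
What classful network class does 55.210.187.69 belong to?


First octet: 55
Binary: 00110111
0xxxxxxx -> Class A (1-126)
Class A, default mask 255.0.0.0 (/8)


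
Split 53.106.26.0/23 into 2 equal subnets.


New prefix = 23 + 1 = 24
Each subnet has 256 addresses
  53.106.26.0/24
  53.106.27.0/24
Subnets: 53.106.26.0/24, 53.106.27.0/24


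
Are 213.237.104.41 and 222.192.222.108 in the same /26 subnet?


Mask: 255.255.255.192
213.237.104.41 AND mask = 213.237.104.0
222.192.222.108 AND mask = 222.192.222.64
No, different subnets (213.237.104.0 vs 222.192.222.64)


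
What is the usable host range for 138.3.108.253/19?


Network: 138.3.96.0
Broadcast: 138.3.127.255
First usable = network + 1
Last usable = broadcast - 1
Range: 138.3.96.1 to 138.3.127.254


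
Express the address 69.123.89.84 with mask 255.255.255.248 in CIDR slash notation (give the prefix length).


Binary: 11111111.11111111.11111111.11111000
Count leading 1s
Prefix: /29


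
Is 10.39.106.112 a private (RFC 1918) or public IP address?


RFC 1918 private ranges:
  10.0.0.0/8 (10.0.0.0 - 10.255.255.255)
  172.16.0.0/12 (172.16.0.0 - 172.31.255.255)
  192.168.0.0/16 (192.168.0.0 - 192.168.255.255)
Private (in 10.0.0.0/8)


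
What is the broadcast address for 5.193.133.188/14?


Network: 5.192.0.0/14
Host bits = 18
Set all host bits to 1:
Broadcast: 5.195.255.255


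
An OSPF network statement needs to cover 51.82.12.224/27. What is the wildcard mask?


Subnet mask: 255.255.255.224
Wildcard = 255.255.255.255 - subnet mask
255 - 255 = 0
255 - 255 = 0
255 - 255 = 0
255 - 224 = 31
Wildcard: 0.0.0.31


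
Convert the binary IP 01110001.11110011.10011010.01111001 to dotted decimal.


01110001 = 113
11110011 = 243
10011010 = 154
01111001 = 121
IP: 113.243.154.121


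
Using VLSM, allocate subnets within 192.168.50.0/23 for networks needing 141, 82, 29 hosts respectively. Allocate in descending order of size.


141 hosts -> /24 (254 usable): 192.168.50.0/24
82 hosts -> /25 (126 usable): 192.168.51.0/25
29 hosts -> /27 (30 usable): 192.168.51.128/27
Allocation: 192.168.50.0/24 (141 hosts, 254 usable); 192.168.51.0/25 (82 hosts, 126 usable); 192.168.51.128/27 (29 hosts, 30 usable)


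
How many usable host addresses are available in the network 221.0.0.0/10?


Host bits = 32 - 10 = 22
Total addresses = 2^22 = 4194304
Usable = total - 2 (network and broadcast)
Usable hosts: 4194302


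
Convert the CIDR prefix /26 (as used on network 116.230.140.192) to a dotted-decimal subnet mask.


/26 means 26 network bits, 6 host bits
Binary: 11111111111111111111111111000000
Mask: 255.255.255.192


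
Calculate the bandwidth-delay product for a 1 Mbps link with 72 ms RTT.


BDP = bandwidth * RTT
= 1 Mbps * 72 ms
= 1 * 1e6 * 72 / 1000 bits
= 72000 bits
= 9000 bytes
= 8.7891 KB
BDP = 72000 bits (9000 bytes)


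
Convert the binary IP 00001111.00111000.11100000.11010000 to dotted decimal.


00001111 = 15
00111000 = 56
11100000 = 224
11010000 = 208
IP: 15.56.224.208


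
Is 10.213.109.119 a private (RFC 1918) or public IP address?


RFC 1918 private ranges:
  10.0.0.0/8 (10.0.0.0 - 10.255.255.255)
  172.16.0.0/12 (172.16.0.0 - 172.31.255.255)
  192.168.0.0/16 (192.168.0.0 - 192.168.255.255)
Private (in 10.0.0.0/8)


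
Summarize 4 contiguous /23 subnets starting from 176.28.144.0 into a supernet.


Original prefix: /23
Number of subnets: 4 = 2^2
New prefix = 23 - 2 = 21
Supernet: 176.28.144.0/21


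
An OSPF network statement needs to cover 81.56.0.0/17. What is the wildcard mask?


Subnet mask: 255.255.128.0
Wildcard = 255.255.255.255 - subnet mask
255 - 255 = 0
255 - 255 = 0
255 - 128 = 127
255 - 0 = 255
Wildcard: 0.0.127.255


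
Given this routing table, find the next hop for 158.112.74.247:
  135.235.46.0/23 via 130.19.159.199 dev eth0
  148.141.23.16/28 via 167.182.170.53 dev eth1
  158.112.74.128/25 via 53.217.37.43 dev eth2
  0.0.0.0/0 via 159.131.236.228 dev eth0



Longest prefix match for 158.112.74.247:
  /23 135.235.46.0: no
  /28 148.141.23.16: no
  /25 158.112.74.128: MATCH
  /0 0.0.0.0: MATCH
Selected: next-hop 53.217.37.43 via eth2 (matched /25)


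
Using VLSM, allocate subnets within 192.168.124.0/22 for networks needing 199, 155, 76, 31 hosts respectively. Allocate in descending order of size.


199 hosts -> /24 (254 usable): 192.168.124.0/24
155 hosts -> /24 (254 usable): 192.168.125.0/24
76 hosts -> /25 (126 usable): 192.168.126.0/25
31 hosts -> /26 (62 usable): 192.168.126.128/26
Allocation: 192.168.124.0/24 (199 hosts, 254 usable); 192.168.125.0/24 (155 hosts, 254 usable); 192.168.126.0/25 (76 hosts, 126 usable); 192.168.126.128/26 (31 hosts, 62 usable)


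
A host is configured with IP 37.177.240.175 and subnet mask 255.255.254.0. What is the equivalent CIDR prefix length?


Binary: 11111111.11111111.11111110.00000000
Count leading 1s
Prefix: /23


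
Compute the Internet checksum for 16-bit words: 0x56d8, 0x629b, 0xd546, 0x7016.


Sum all words (with carry folding):
+ 0x56d8 = 0x56d8
+ 0x629b = 0xb973
+ 0xd546 = 0x8eba
+ 0x7016 = 0xfed0
One's complement: ~0xfed0
Checksum = 0x012f


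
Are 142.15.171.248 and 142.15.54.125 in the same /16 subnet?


Mask: 255.255.0.0
142.15.171.248 AND mask = 142.15.0.0
142.15.54.125 AND mask = 142.15.0.0
Yes, same subnet (142.15.0.0)


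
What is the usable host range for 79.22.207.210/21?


Network: 79.22.200.0
Broadcast: 79.22.207.255
First usable = network + 1
Last usable = broadcast - 1
Range: 79.22.200.1 to 79.22.207.254


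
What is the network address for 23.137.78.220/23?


IP:   00010111.10001001.01001110.11011100
Mask: 11111111.11111111.11111110.00000000
AND operation:
Net:  00010111.10001001.01001110.00000000
Network: 23.137.78.0/23


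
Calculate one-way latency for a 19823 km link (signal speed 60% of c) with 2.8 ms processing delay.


Speed = 0.6 * 3e5 km/s = 180000 km/s
Propagation delay = 19823 / 180000 = 0.1101 s = 110.1278 ms
Processing delay = 2.8 ms
Total one-way latency = 112.9278 ms


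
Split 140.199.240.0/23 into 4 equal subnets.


New prefix = 23 + 2 = 25
Each subnet has 128 addresses
  140.199.240.0/25
  140.199.240.128/25
  140.199.241.0/25
  140.199.241.128/25
Subnets: 140.199.240.0/25, 140.199.240.128/25, 140.199.241.0/25, 140.199.241.128/25


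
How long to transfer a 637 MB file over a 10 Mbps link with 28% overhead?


Effective throughput = 10 * (1 - 28/100) = 7.2 Mbps
File size in Mb = 637 * 8 = 5096 Mb
Time = 5096 / 7.2
Time = 707.7778 seconds


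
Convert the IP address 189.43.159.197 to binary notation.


189 = 10111101
43 = 00101011
159 = 10011111
197 = 11000101
Binary: 10111101.00101011.10011111.11000101


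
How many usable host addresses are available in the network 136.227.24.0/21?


Host bits = 32 - 21 = 11
Total addresses = 2^11 = 2048
Usable = total - 2 (network and broadcast)
Usable hosts: 2046


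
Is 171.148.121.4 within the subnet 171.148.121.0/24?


Subnet network: 171.148.121.0
Test IP AND mask: 171.148.121.0
Yes, 171.148.121.4 is in 171.148.121.0/24


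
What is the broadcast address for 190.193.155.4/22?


Network: 190.193.152.0/22
Host bits = 10
Set all host bits to 1:
Broadcast: 190.193.155.255


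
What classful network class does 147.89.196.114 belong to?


First octet: 147
Binary: 10010011
10xxxxxx -> Class B (128-191)
Class B, default mask 255.255.0.0 (/16)


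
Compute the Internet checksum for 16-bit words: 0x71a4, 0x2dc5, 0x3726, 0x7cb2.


Sum all words (with carry folding):
+ 0x71a4 = 0x71a4
+ 0x2dc5 = 0x9f69
+ 0x3726 = 0xd68f
+ 0x7cb2 = 0x5342
One's complement: ~0x5342
Checksum = 0xacbd


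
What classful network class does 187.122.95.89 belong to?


First octet: 187
Binary: 10111011
10xxxxxx -> Class B (128-191)
Class B, default mask 255.255.0.0 (/16)


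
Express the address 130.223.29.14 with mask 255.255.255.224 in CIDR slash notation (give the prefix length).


Binary: 11111111.11111111.11111111.11100000
Count leading 1s
Prefix: /27


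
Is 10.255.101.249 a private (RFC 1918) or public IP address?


RFC 1918 private ranges:
  10.0.0.0/8 (10.0.0.0 - 10.255.255.255)
  172.16.0.0/12 (172.16.0.0 - 172.31.255.255)
  192.168.0.0/16 (192.168.0.0 - 192.168.255.255)
Private (in 10.0.0.0/8)


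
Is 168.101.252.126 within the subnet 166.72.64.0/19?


Subnet network: 166.72.64.0
Test IP AND mask: 168.101.224.0
No, 168.101.252.126 is not in 166.72.64.0/19


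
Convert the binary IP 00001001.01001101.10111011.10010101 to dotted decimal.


00001001 = 9
01001101 = 77
10111011 = 187
10010101 = 149
IP: 9.77.187.149


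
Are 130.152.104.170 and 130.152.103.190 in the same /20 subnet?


Mask: 255.255.240.0
130.152.104.170 AND mask = 130.152.96.0
130.152.103.190 AND mask = 130.152.96.0
Yes, same subnet (130.152.96.0)


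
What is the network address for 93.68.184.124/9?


IP:   01011101.01000100.10111000.01111100
Mask: 11111111.10000000.00000000.00000000
AND operation:
Net:  01011101.00000000.00000000.00000000
Network: 93.0.0.0/9


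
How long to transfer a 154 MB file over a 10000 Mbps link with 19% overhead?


Effective throughput = 10000 * (1 - 19/100) = 8100.0 Mbps
File size in Mb = 154 * 8 = 1232 Mb
Time = 1232 / 8100.0
Time = 0.1521 seconds


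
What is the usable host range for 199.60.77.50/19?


Network: 199.60.64.0
Broadcast: 199.60.95.255
First usable = network + 1
Last usable = broadcast - 1
Range: 199.60.64.1 to 199.60.95.254


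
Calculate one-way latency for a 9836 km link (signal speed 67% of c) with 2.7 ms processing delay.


Speed = 0.67 * 3e5 km/s = 201000 km/s
Propagation delay = 9836 / 201000 = 0.0489 s = 48.9353 ms
Processing delay = 2.7 ms
Total one-way latency = 51.6353 ms


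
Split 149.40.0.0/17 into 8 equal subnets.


New prefix = 17 + 3 = 20
Each subnet has 4096 addresses
  149.40.0.0/20
  149.40.16.0/20
  149.40.32.0/20
  149.40.48.0/20
  149.40.64.0/20
  149.40.80.0/20
  149.40.96.0/20
  149.40.112.0/20
Subnets: 149.40.0.0/20, 149.40.16.0/20, 149.40.32.0/20, 149.40.48.0/20, 149.40.64.0/20, 149.40.80.0/20, 149.40.96.0/20, 149.40.112.0/20


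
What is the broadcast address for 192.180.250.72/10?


Network: 192.128.0.0/10
Host bits = 22
Set all host bits to 1:
Broadcast: 192.191.255.255


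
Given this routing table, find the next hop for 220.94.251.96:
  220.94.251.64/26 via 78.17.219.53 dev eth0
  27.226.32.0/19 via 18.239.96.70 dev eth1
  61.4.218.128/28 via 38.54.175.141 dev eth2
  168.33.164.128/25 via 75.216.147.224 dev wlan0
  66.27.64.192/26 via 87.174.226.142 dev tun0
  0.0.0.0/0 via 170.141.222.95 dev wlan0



Longest prefix match for 220.94.251.96:
  /26 220.94.251.64: MATCH
  /19 27.226.32.0: no
  /28 61.4.218.128: no
  /25 168.33.164.128: no
  /26 66.27.64.192: no
  /0 0.0.0.0: MATCH
Selected: next-hop 78.17.219.53 via eth0 (matched /26)


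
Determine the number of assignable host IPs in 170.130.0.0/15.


Host bits = 32 - 15 = 17
Total addresses = 2^17 = 131072
Usable = total - 2 (network and broadcast)
Usable hosts: 131070


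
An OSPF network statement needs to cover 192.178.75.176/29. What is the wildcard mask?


Subnet mask: 255.255.255.248
Wildcard = 255.255.255.255 - subnet mask
255 - 255 = 0
255 - 255 = 0
255 - 255 = 0
255 - 248 = 7
Wildcard: 0.0.0.7


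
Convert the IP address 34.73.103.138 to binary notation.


34 = 00100010
73 = 01001001
103 = 01100111
138 = 10001010
Binary: 00100010.01001001.01100111.10001010


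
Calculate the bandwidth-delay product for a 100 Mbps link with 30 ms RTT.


BDP = bandwidth * RTT
= 100 Mbps * 30 ms
= 100 * 1e6 * 30 / 1000 bits
= 3000000 bits
= 375000 bytes
= 366.2109 KB
BDP = 3000000 bits (375000 bytes)


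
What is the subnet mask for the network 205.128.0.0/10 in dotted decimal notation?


/10 means 10 network bits, 22 host bits
Binary: 11111111110000000000000000000000
Mask: 255.192.0.0


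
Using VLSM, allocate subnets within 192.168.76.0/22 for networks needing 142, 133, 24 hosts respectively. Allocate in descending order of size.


142 hosts -> /24 (254 usable): 192.168.76.0/24
133 hosts -> /24 (254 usable): 192.168.77.0/24
24 hosts -> /27 (30 usable): 192.168.78.0/27
Allocation: 192.168.76.0/24 (142 hosts, 254 usable); 192.168.77.0/24 (133 hosts, 254 usable); 192.168.78.0/27 (24 hosts, 30 usable)


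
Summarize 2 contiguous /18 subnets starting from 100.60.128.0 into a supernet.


Original prefix: /18
Number of subnets: 2 = 2^1
New prefix = 18 - 1 = 17
Supernet: 100.60.128.0/17


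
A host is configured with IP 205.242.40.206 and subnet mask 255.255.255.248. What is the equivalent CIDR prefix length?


Binary: 11111111.11111111.11111111.11111000
Count leading 1s
Prefix: /29


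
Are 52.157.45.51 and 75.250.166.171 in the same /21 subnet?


Mask: 255.255.248.0
52.157.45.51 AND mask = 52.157.40.0
75.250.166.171 AND mask = 75.250.160.0
No, different subnets (52.157.40.0 vs 75.250.160.0)


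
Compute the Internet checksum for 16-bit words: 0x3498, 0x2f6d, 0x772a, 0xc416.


Sum all words (with carry folding):
+ 0x3498 = 0x3498
+ 0x2f6d = 0x6405
+ 0x772a = 0xdb2f
+ 0xc416 = 0x9f46
One's complement: ~0x9f46
Checksum = 0x60b9


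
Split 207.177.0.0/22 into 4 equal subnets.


New prefix = 22 + 2 = 24
Each subnet has 256 addresses
  207.177.0.0/24
  207.177.1.0/24
  207.177.2.0/24
  207.177.3.0/24
Subnets: 207.177.0.0/24, 207.177.1.0/24, 207.177.2.0/24, 207.177.3.0/24


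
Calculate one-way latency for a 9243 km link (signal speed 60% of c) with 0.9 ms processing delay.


Speed = 0.6 * 3e5 km/s = 180000 km/s
Propagation delay = 9243 / 180000 = 0.0513 s = 51.35 ms
Processing delay = 0.9 ms
Total one-way latency = 52.25 ms


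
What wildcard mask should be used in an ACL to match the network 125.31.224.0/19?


Subnet mask: 255.255.224.0
Wildcard = 255.255.255.255 - subnet mask
255 - 255 = 0
255 - 255 = 0
255 - 224 = 31
255 - 0 = 255
Wildcard: 0.0.31.255


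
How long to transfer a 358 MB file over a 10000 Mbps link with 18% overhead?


Effective throughput = 10000 * (1 - 18/100) = 8200 Mbps
File size in Mb = 358 * 8 = 2864 Mb
Time = 2864 / 8200
Time = 0.3493 seconds


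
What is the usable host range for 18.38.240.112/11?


Network: 18.32.0.0
Broadcast: 18.63.255.255
First usable = network + 1
Last usable = broadcast - 1
Range: 18.32.0.1 to 18.63.255.254


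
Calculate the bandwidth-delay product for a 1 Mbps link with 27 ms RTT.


BDP = bandwidth * RTT
= 1 Mbps * 27 ms
= 1 * 1e6 * 27 / 1000 bits
= 27000 bits
= 3375 bytes
= 3.2959 KB
BDP = 27000 bits (3375 bytes)


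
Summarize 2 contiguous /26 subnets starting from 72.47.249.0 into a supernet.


Original prefix: /26
Number of subnets: 2 = 2^1
New prefix = 26 - 1 = 25
Supernet: 72.47.249.0/25


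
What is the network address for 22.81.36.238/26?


IP:   00010110.01010001.00100100.11101110
Mask: 11111111.11111111.11111111.11000000
AND operation:
Net:  00010110.01010001.00100100.11000000
Network: 22.81.36.192/26


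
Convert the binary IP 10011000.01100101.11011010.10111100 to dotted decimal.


10011000 = 152
01100101 = 101
11011010 = 218
10111100 = 188
IP: 152.101.218.188


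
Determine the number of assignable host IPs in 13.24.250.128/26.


Host bits = 32 - 26 = 6
Total addresses = 2^6 = 64
Usable = total - 2 (network and broadcast)
Usable hosts: 62


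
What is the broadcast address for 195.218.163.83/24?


Network: 195.218.163.0/24
Host bits = 8
Set all host bits to 1:
Broadcast: 195.218.163.255


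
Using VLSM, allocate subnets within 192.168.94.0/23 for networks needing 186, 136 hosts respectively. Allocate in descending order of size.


186 hosts -> /24 (254 usable): 192.168.94.0/24
136 hosts -> /24 (254 usable): 192.168.95.0/24
Allocation: 192.168.94.0/24 (186 hosts, 254 usable); 192.168.95.0/24 (136 hosts, 254 usable)


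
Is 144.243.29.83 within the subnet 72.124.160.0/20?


Subnet network: 72.124.160.0
Test IP AND mask: 144.243.16.0
No, 144.243.29.83 is not in 72.124.160.0/20


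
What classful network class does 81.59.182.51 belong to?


First octet: 81
Binary: 01010001
0xxxxxxx -> Class A (1-126)
Class A, default mask 255.0.0.0 (/8)


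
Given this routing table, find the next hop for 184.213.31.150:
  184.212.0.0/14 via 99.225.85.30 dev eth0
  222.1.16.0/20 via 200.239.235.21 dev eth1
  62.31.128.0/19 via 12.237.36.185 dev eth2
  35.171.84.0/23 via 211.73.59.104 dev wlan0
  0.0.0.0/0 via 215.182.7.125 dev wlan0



Longest prefix match for 184.213.31.150:
  /14 184.212.0.0: MATCH
  /20 222.1.16.0: no
  /19 62.31.128.0: no
  /23 35.171.84.0: no
  /0 0.0.0.0: MATCH
Selected: next-hop 99.225.85.30 via eth0 (matched /14)


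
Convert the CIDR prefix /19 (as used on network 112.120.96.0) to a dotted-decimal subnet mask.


/19 means 19 network bits, 13 host bits
Binary: 11111111111111111110000000000000
Mask: 255.255.224.0


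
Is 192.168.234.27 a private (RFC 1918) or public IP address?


RFC 1918 private ranges:
  10.0.0.0/8 (10.0.0.0 - 10.255.255.255)
  172.16.0.0/12 (172.16.0.0 - 172.31.255.255)
  192.168.0.0/16 (192.168.0.0 - 192.168.255.255)
Private (in 192.168.0.0/16)


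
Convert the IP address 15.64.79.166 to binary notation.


15 = 00001111
64 = 01000000
79 = 01001111
166 = 10100110
Binary: 00001111.01000000.01001111.10100110


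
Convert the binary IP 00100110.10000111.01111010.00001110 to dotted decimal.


00100110 = 38
10000111 = 135
01111010 = 122
00001110 = 14
IP: 38.135.122.14


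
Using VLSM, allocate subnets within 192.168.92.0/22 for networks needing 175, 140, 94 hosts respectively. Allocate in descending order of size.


175 hosts -> /24 (254 usable): 192.168.92.0/24
140 hosts -> /24 (254 usable): 192.168.93.0/24
94 hosts -> /25 (126 usable): 192.168.94.0/25
Allocation: 192.168.92.0/24 (175 hosts, 254 usable); 192.168.93.0/24 (140 hosts, 254 usable); 192.168.94.0/25 (94 hosts, 126 usable)


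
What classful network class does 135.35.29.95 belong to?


First octet: 135
Binary: 10000111
10xxxxxx -> Class B (128-191)
Class B, default mask 255.255.0.0 (/16)


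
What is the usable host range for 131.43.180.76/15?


Network: 131.42.0.0
Broadcast: 131.43.255.255
First usable = network + 1
Last usable = broadcast - 1
Range: 131.42.0.1 to 131.43.255.254


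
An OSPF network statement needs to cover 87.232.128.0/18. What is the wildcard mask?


Subnet mask: 255.255.192.0
Wildcard = 255.255.255.255 - subnet mask
255 - 255 = 0
255 - 255 = 0
255 - 192 = 63
255 - 0 = 255
Wildcard: 0.0.63.255


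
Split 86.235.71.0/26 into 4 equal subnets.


New prefix = 26 + 2 = 28
Each subnet has 16 addresses
  86.235.71.0/28
  86.235.71.16/28
  86.235.71.32/28
  86.235.71.48/28
Subnets: 86.235.71.0/28, 86.235.71.16/28, 86.235.71.32/28, 86.235.71.48/28


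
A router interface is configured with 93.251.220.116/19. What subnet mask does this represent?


/19 means 19 network bits, 13 host bits
Binary: 11111111111111111110000000000000
Mask: 255.255.224.0


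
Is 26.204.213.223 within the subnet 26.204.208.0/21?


Subnet network: 26.204.208.0
Test IP AND mask: 26.204.208.0
Yes, 26.204.213.223 is in 26.204.208.0/21


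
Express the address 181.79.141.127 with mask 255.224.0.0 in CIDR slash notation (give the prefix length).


Binary: 11111111.11100000.00000000.00000000
Count leading 1s
Prefix: /11


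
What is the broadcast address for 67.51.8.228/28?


Network: 67.51.8.224/28
Host bits = 4
Set all host bits to 1:
Broadcast: 67.51.8.239


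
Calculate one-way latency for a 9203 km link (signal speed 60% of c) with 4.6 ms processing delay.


Speed = 0.6 * 3e5 km/s = 180000 km/s
Propagation delay = 9203 / 180000 = 0.0511 s = 51.1278 ms
Processing delay = 4.6 ms
Total one-way latency = 55.7278 ms


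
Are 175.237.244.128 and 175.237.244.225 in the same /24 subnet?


Mask: 255.255.255.0
175.237.244.128 AND mask = 175.237.244.0
175.237.244.225 AND mask = 175.237.244.0
Yes, same subnet (175.237.244.0)


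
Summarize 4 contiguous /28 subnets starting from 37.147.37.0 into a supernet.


Original prefix: /28
Number of subnets: 4 = 2^2
New prefix = 28 - 2 = 26
Supernet: 37.147.37.0/26


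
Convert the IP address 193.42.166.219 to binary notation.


193 = 11000001
42 = 00101010
166 = 10100110
219 = 11011011
Binary: 11000001.00101010.10100110.11011011


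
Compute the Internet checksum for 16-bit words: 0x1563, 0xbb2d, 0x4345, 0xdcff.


Sum all words (with carry folding):
+ 0x1563 = 0x1563
+ 0xbb2d = 0xd090
+ 0x4345 = 0x13d6
+ 0xdcff = 0xf0d5
One's complement: ~0xf0d5
Checksum = 0x0f2a


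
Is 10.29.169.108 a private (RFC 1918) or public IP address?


RFC 1918 private ranges:
  10.0.0.0/8 (10.0.0.0 - 10.255.255.255)
  172.16.0.0/12 (172.16.0.0 - 172.31.255.255)
  192.168.0.0/16 (192.168.0.0 - 192.168.255.255)
Private (in 10.0.0.0/8)


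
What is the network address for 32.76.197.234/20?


IP:   00100000.01001100.11000101.11101010
Mask: 11111111.11111111.11110000.00000000
AND operation:
Net:  00100000.01001100.11000000.00000000
Network: 32.76.192.0/20


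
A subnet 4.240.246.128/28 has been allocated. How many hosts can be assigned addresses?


Host bits = 32 - 28 = 4
Total addresses = 2^4 = 16
Usable = total - 2 (network and broadcast)
Usable hosts: 14


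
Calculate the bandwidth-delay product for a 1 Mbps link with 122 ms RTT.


BDP = bandwidth * RTT
= 1 Mbps * 122 ms
= 1 * 1e6 * 122 / 1000 bits
= 122000 bits
= 15250 bytes
= 14.8926 KB
BDP = 122000 bits (15250 bytes)


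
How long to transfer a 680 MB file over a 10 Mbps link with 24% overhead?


Effective throughput = 10 * (1 - 24/100) = 7.6 Mbps
File size in Mb = 680 * 8 = 5440 Mb
Time = 5440 / 7.6
Time = 715.7895 seconds


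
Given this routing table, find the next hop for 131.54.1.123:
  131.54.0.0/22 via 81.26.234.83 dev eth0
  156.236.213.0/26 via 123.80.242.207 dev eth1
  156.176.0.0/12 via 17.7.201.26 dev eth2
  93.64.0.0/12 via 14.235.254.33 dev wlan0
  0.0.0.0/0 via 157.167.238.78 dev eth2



Longest prefix match for 131.54.1.123:
  /22 131.54.0.0: MATCH
  /26 156.236.213.0: no
  /12 156.176.0.0: no
  /12 93.64.0.0: no
  /0 0.0.0.0: MATCH
Selected: next-hop 81.26.234.83 via eth0 (matched /22)


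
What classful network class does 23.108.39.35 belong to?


First octet: 23
Binary: 00010111
0xxxxxxx -> Class A (1-126)
Class A, default mask 255.0.0.0 (/8)


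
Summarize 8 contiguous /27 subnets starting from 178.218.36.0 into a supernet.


Original prefix: /27
Number of subnets: 8 = 2^3
New prefix = 27 - 3 = 24
Supernet: 178.218.36.0/24


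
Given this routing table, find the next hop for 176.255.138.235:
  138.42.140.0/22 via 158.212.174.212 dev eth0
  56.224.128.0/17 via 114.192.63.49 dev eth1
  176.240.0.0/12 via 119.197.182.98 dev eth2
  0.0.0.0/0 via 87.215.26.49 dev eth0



Longest prefix match for 176.255.138.235:
  /22 138.42.140.0: no
  /17 56.224.128.0: no
  /12 176.240.0.0: MATCH
  /0 0.0.0.0: MATCH
Selected: next-hop 119.197.182.98 via eth2 (matched /12)


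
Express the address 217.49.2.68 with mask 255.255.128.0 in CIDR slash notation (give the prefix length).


Binary: 11111111.11111111.10000000.00000000
Count leading 1s
Prefix: /17


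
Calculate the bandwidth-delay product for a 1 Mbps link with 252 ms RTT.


BDP = bandwidth * RTT
= 1 Mbps * 252 ms
= 1 * 1e6 * 252 / 1000 bits
= 252000 bits
= 31500 bytes
= 30.7617 KB
BDP = 252000 bits (31500 bytes)


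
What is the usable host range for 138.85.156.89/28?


Network: 138.85.156.80
Broadcast: 138.85.156.95
First usable = network + 1
Last usable = broadcast - 1
Range: 138.85.156.81 to 138.85.156.94


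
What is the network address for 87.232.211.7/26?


IP:   01010111.11101000.11010011.00000111
Mask: 11111111.11111111.11111111.11000000
AND operation:
Net:  01010111.11101000.11010011.00000000
Network: 87.232.211.0/26


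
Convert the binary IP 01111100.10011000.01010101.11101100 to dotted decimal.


01111100 = 124
10011000 = 152
01010101 = 85
11101100 = 236
IP: 124.152.85.236


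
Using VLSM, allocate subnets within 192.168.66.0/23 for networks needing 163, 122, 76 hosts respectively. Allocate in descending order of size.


163 hosts -> /24 (254 usable): 192.168.66.0/24
122 hosts -> /25 (126 usable): 192.168.67.0/25
76 hosts -> /25 (126 usable): 192.168.67.128/25
Allocation: 192.168.66.0/24 (163 hosts, 254 usable); 192.168.67.0/25 (122 hosts, 126 usable); 192.168.67.128/25 (76 hosts, 126 usable)


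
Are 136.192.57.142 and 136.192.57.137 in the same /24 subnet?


Mask: 255.255.255.0
136.192.57.142 AND mask = 136.192.57.0
136.192.57.137 AND mask = 136.192.57.0
Yes, same subnet (136.192.57.0)


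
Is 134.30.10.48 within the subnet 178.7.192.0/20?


Subnet network: 178.7.192.0
Test IP AND mask: 134.30.0.0
No, 134.30.10.48 is not in 178.7.192.0/20


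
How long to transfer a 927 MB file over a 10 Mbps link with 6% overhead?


Effective throughput = 10 * (1 - 6/100) = 9.4 Mbps
File size in Mb = 927 * 8 = 7416 Mb
Time = 7416 / 9.4
Time = 788.9362 seconds


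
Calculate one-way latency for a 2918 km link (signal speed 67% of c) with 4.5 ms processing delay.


Speed = 0.67 * 3e5 km/s = 201000 km/s
Propagation delay = 2918 / 201000 = 0.0145 s = 14.5174 ms
Processing delay = 4.5 ms
Total one-way latency = 19.0174 ms


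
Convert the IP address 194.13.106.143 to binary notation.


194 = 11000010
13 = 00001101
106 = 01101010
143 = 10001111
Binary: 11000010.00001101.01101010.10001111


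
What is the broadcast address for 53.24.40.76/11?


Network: 53.0.0.0/11
Host bits = 21
Set all host bits to 1:
Broadcast: 53.31.255.255


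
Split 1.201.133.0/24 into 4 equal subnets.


New prefix = 24 + 2 = 26
Each subnet has 64 addresses
  1.201.133.0/26
  1.201.133.64/26
  1.201.133.128/26
  1.201.133.192/26
Subnets: 1.201.133.0/26, 1.201.133.64/26, 1.201.133.128/26, 1.201.133.192/26


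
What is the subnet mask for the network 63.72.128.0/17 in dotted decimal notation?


/17 means 17 network bits, 15 host bits
Binary: 11111111111111111000000000000000
Mask: 255.255.128.0


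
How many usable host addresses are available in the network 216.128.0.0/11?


Host bits = 32 - 11 = 21
Total addresses = 2^21 = 2097152
Usable = total - 2 (network and broadcast)
Usable hosts: 2097150


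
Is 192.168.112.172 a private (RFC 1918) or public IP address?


RFC 1918 private ranges:
  10.0.0.0/8 (10.0.0.0 - 10.255.255.255)
  172.16.0.0/12 (172.16.0.0 - 172.31.255.255)
  192.168.0.0/16 (192.168.0.0 - 192.168.255.255)
Private (in 192.168.0.0/16)


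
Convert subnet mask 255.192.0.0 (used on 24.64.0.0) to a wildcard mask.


Subnet mask: 255.192.0.0
Wildcard = 255.255.255.255 - subnet mask
255 - 255 = 0
255 - 192 = 63
255 - 0 = 255
255 - 0 = 255
Wildcard: 0.63.255.255


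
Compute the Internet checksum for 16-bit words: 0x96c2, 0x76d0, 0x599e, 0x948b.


Sum all words (with carry folding):
+ 0x96c2 = 0x96c2
+ 0x76d0 = 0x0d93
+ 0x599e = 0x6731
+ 0x948b = 0xfbbc
One's complement: ~0xfbbc
Checksum = 0x0443


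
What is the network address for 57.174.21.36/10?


IP:   00111001.10101110.00010101.00100100
Mask: 11111111.11000000.00000000.00000000
AND operation:
Net:  00111001.10000000.00000000.00000000
Network: 57.128.0.0/10


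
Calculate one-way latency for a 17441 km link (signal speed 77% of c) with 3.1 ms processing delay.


Speed = 0.77 * 3e5 km/s = 231000 km/s
Propagation delay = 17441 / 231000 = 0.0755 s = 75.5022 ms
Processing delay = 3.1 ms
Total one-way latency = 78.6022 ms


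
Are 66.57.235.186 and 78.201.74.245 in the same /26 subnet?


Mask: 255.255.255.192
66.57.235.186 AND mask = 66.57.235.128
78.201.74.245 AND mask = 78.201.74.192
No, different subnets (66.57.235.128 vs 78.201.74.192)


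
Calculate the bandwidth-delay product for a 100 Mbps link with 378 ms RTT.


BDP = bandwidth * RTT
= 100 Mbps * 378 ms
= 100 * 1e6 * 378 / 1000 bits
= 37800000 bits
= 4725000 bytes
= 4614.2578 KB
BDP = 37800000 bits (4725000 bytes)


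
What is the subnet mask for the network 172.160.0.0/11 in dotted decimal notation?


/11 means 11 network bits, 21 host bits
Binary: 11111111111000000000000000000000
Mask: 255.224.0.0


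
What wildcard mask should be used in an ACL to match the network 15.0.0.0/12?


Subnet mask: 255.240.0.0
Wildcard = 255.255.255.255 - subnet mask
255 - 255 = 0
255 - 240 = 15
255 - 0 = 255
255 - 0 = 255
Wildcard: 0.15.255.255


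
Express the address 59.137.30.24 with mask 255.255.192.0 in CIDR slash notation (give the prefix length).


Binary: 11111111.11111111.11000000.00000000
Count leading 1s
Prefix: /18


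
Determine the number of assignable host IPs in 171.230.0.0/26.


Host bits = 32 - 26 = 6
Total addresses = 2^6 = 64
Usable = total - 2 (network and broadcast)
Usable hosts: 62


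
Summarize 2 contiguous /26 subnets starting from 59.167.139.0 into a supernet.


Original prefix: /26
Number of subnets: 2 = 2^1
New prefix = 26 - 1 = 25
Supernet: 59.167.139.0/25


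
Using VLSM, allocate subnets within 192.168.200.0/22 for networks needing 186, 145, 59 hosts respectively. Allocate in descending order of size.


186 hosts -> /24 (254 usable): 192.168.200.0/24
145 hosts -> /24 (254 usable): 192.168.201.0/24
59 hosts -> /26 (62 usable): 192.168.202.0/26
Allocation: 192.168.200.0/24 (186 hosts, 254 usable); 192.168.201.0/24 (145 hosts, 254 usable); 192.168.202.0/26 (59 hosts, 62 usable)


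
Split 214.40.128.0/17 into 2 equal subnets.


New prefix = 17 + 1 = 18
Each subnet has 16384 addresses
  214.40.128.0/18
  214.40.192.0/18
Subnets: 214.40.128.0/18, 214.40.192.0/18


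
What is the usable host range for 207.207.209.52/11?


Network: 207.192.0.0
Broadcast: 207.223.255.255
First usable = network + 1
Last usable = broadcast - 1
Range: 207.192.0.1 to 207.223.255.254


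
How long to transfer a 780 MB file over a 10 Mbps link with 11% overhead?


Effective throughput = 10 * (1 - 11/100) = 8.9 Mbps
File size in Mb = 780 * 8 = 6240 Mb
Time = 6240 / 8.9
Time = 701.1236 seconds


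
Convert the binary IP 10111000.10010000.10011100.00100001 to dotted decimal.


10111000 = 184
10010000 = 144
10011100 = 156
00100001 = 33
IP: 184.144.156.33


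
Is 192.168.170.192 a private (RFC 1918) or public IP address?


RFC 1918 private ranges:
  10.0.0.0/8 (10.0.0.0 - 10.255.255.255)
  172.16.0.0/12 (172.16.0.0 - 172.31.255.255)
  192.168.0.0/16 (192.168.0.0 - 192.168.255.255)
Private (in 192.168.0.0/16)
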